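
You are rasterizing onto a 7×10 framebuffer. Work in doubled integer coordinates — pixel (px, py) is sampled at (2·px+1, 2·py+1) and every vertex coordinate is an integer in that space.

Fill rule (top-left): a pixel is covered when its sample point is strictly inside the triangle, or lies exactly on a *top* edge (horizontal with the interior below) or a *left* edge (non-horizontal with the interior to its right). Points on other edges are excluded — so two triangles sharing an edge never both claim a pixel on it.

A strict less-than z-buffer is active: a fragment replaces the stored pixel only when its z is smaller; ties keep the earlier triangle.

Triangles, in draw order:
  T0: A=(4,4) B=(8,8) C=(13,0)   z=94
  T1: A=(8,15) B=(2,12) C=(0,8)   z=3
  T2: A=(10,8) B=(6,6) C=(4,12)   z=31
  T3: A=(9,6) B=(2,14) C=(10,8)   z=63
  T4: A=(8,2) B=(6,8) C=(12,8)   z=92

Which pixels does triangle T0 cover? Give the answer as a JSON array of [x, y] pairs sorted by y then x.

T0:
  2·area = 52  (B↔C swapped to make it positive)
  edge (4, 4)→(13, 0): d=(9,-4) top-left  bias=+0
  edge (13, 0)→(8, 8): d=(-5,8) right/bottom  bias=-1
  edge (8, 8)→(4, 4): d=(-4,-4) top-left  bias=+0
    (0,0)@(1, 1): e=[-39,91,0] → ·  [on edge]
    (5,0)@(11, 1): e=[1,11,40] → █
    (6,0)@(13, 1): e=[9,-5,48] → ·
    (1,1)@(3, 3): e=[-13,65,0] → ·  [on edge]
    (3,1)@(7, 3): e=[3,33,16] → █
    (4,1)@(9, 3): e=[11,17,24] → █
    (6,1)@(13, 3): e=[27,-15,40] → ·
    (2,2)@(5, 5): e=[13,39,0] → █  [on edge]
    (5,2)@(11, 5): e=[37,-9,24] → ·
    (2,3)@(5, 7): e=[31,29,-8] → ·
    (3,3)@(7, 7): e=[39,13,0] → █  [on edge]
    (4,3)@(9, 7): e=[47,-3,8] → ·
    (4,4)@(9, 9): e=[65,-13,0] → ·  [on edge]
    (5,5)@(11, 11): e=[91,-39,0] → ·  [on edge]
    (6,6)@(13, 13): e=[117,-65,0] → ·  [on edge]
  covered (8 px):
    · · · · · █ ·
    · · · █ █ █ ·
    · · █ █ █ · ·
    · · · █ · · ·
    · · · · · · ·
    · · · · · · ·
    · · · · · · ·
    · · · · · · ·
    · · · · · · ·
    · · · · · · ·
T1:
  2·area = 18
  edge (8, 15)→(2, 12): d=(-6,-3) top-left  bias=+0
  edge (2, 12)→(0, 8): d=(-2,-4) top-left  bias=+0
  edge (0, 8)→(8, 15): d=(8,7) right/bottom  bias=-1
    (0,4)@(1, 9): e=[15,2,1] → █
    (1,4)@(3, 9): e=[21,10,-13] → ·
    (0,5)@(1, 11): e=[3,-2,17] → ·
    (1,5)@(3, 11): e=[9,6,3] → █
    (2,5)@(5, 11): e=[15,14,-11] → ·
    (1,6)@(3, 13): e=[-3,2,19] → ·
    (2,6)@(5, 13): e=[3,10,5] → █
    (3,6)@(7, 13): e=[9,18,-9] → ·
    (2,7)@(5, 15): e=[-9,6,21] → ·
  covered (3 px):
    · · · · · · ·
    · · · · · · ·
    · · · · · · ·
    · · · · · · ·
    █ · · · · · ·
    · █ · · · · ·
    · · █ · · · ·
    · · · · · · ·
    · · · · · · ·
    · · · · · · ·
T2:
  2·area = 28  (B↔C swapped to make it positive)
  edge (10, 8)→(4, 12): d=(-6,4) right/bottom  bias=-1
  edge (4, 12)→(6, 6): d=(2,-6) top-left  bias=+0
  edge (6, 6)→(10, 8): d=(4,2) right/bottom  bias=-1
    (3,1)@(7, 3): e=[42,0,-14] → ·  [on edge]
    (3,3)@(7, 7): e=[18,8,2] → █
    (4,3)@(9, 7): e=[10,20,-2] → ·
    (2,4)@(5, 9): e=[14,0,14] → █  [on edge]
    (4,4)@(9, 9): e=[-2,24,6] → ·
    (2,5)@(5, 11): e=[2,4,22] → █
    (3,5)@(7, 11): e=[-6,16,18] → ·
    (2,6)@(5, 13): e=[-10,8,30] → ·
    (1,7)@(3, 15): e=[-14,0,42] → ·  [on edge]
  covered (4 px):
    · · · · · · ·
    · · · · · · ·
    · · · · · · ·
    · · · █ · · ·
    · · █ █ · · ·
    · · █ · · · ·
    · · · · · · ·
    · · · · · · ·
    · · · · · · ·
    · · · · · · ·
T3:
  2·area = 22  (B↔C swapped to make it positive)
  edge (9, 6)→(10, 8): d=(1,2) right/bottom  bias=-1
  edge (10, 8)→(2, 14): d=(-8,6) right/bottom  bias=-1
  edge (2, 14)→(9, 6): d=(7,-8) top-left  bias=+0
    (4,3)@(9, 7): e=[1,14,7] → █
    (5,3)@(11, 7): e=[-3,2,23] → ·
    (3,4)@(7, 9): e=[7,10,5] → █
    (4,4)@(9, 9): e=[3,-2,21] → ·
    (2,5)@(5, 11): e=[13,6,3] → █
    (3,5)@(7, 11): e=[9,-6,19] → ·
    (1,6)@(3, 13): e=[19,2,1] → █
    (2,6)@(5, 13): e=[15,-10,17] → ·
    (1,7)@(3, 15): e=[21,-14,15] → ·
  covered (4 px):
    · · · · · · ·
    · · · · · · ·
    · · · · · · ·
    · · · · █ · ·
    · · · █ · · ·
    · · █ · · · ·
    · █ · · · · ·
    · · · · · · ·
    · · · · · · ·
    · · · · · · ·
T4:
  2·area = 36  (B↔C swapped to make it positive)
  edge (8, 2)→(12, 8): d=(4,6) right/bottom  bias=-1
  edge (12, 8)→(6, 8): d=(-6,0) right/bottom  bias=-1
  edge (6, 8)→(8, 2): d=(2,-6) top-left  bias=+0
    (3,2)@(7, 5): e=[18,18,0] → █  [on edge]
    (4,2)@(9, 5): e=[6,18,12] → █
    (5,2)@(11, 5): e=[-6,18,24] → ·
    (3,3)@(7, 7): e=[26,6,4] → █
    (5,3)@(11, 7): e=[2,6,28] → █
    (6,3)@(13, 7): e=[-10,6,40] → ·
    (3,4)@(7, 9): e=[34,-6,8] → ·
    (4,4)@(9, 9): e=[22,-6,20] → ·
    (5,4)@(11, 9): e=[10,-6,32] → ·
    (2,5)@(5, 11): e=[54,-18,0] → ·  [on edge]
    (1,8)@(3, 17): e=[90,-54,0] → ·  [on edge]
  covered (5 px):
    · · · · · · ·
    · · · · · · ·
    · · · █ █ · ·
    · · · █ █ █ ·
    · · · · · · ·
    · · · · · · ·
    · · · · · · ·
    · · · · · · ·
    · · · · · · ·
    · · · · · · ·

Result: [[5,0],[3,1],[4,1],[5,1],[2,2],[3,2],[4,2],[3,3]]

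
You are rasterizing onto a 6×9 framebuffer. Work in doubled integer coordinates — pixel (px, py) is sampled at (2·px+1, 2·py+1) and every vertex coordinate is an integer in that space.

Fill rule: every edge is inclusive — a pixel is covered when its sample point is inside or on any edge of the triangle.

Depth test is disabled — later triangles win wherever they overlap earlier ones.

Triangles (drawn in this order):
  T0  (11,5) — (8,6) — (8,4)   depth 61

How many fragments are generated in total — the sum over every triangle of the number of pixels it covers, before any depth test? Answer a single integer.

T0:
  2·area = 6
  edge (11, 5)→(8, 6): d=(-3,1) inclusive
  edge (8, 6)→(8, 4): d=(0,-2) inclusive
  edge (8, 4)→(11, 5): d=(3,1) inclusive
    (2,1)@(5, 3): e=[12,-6,0] → ·  [on edge]
    (4,2)@(9, 5): e=[2,2,2] → █
    (5,2)@(11, 5): e=[0,6,0] → █  [on edge]
    (2,3)@(5, 7): e=[0,-6,12] → ·  [on edge]
    (4,3)@(9, 7): e=[-4,2,8] → ·
    (5,3)@(11, 7): e=[-6,6,6] → ·
  covered (2 px):
    · · · · · ·
    · · · · · ·
    · · · · █ █
    · · · · · ·
    · · · · · ·
    · · · · · ·
    · · · · · ·
    · · · · · ·
    · · · · · ·

Result: 2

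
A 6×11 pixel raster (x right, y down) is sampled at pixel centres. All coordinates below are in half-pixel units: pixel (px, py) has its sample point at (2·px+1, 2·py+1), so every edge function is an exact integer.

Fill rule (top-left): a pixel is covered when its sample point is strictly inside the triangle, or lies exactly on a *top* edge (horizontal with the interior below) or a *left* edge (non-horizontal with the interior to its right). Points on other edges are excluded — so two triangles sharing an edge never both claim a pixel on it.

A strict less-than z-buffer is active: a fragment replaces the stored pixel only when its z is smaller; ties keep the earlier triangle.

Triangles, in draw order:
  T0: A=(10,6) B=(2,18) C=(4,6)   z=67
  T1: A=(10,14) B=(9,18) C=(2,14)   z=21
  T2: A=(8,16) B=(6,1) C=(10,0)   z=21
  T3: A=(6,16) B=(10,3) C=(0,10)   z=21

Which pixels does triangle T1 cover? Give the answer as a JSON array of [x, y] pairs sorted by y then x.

T0:
  2·area = 72
  edge (10, 6)→(2, 18): d=(-8,12) right/bottom  bias=-1
  edge (2, 18)→(4, 6): d=(2,-12) top-left  bias=+0
  edge (4, 6)→(10, 6): d=(6,0) top-left  bias=+0
    (2,3)@(5, 7): e=[52,14,6] → X
    (3,3)@(7, 7): e=[28,38,6] → X
    (4,3)@(9, 7): e=[4,62,6] → X
    (5,3)@(11, 7): e=[-20,86,6] → .
    (2,4)@(5, 9): e=[36,18,18] → X
    (4,4)@(9, 9): e=[-12,66,18] → .
    (2,5)@(5, 11): e=[20,22,30] → X
    (3,5)@(7, 11): e=[-4,46,30] → .
    (1,6)@(3, 13): e=[28,2,42] → X
    (3,6)@(7, 13): e=[-20,50,42] → .
    (1,7)@(3, 15): e=[12,6,54] → X
    (2,7)@(5, 15): e=[-12,30,54] → .
  covered (9 px):
    . . . . . .
    . . . . . .
    . . . . . .
    . . X X X .
    . . X X . .
    . . X . . .
    . X X . . .
    . X . . . .
    . . . . . .
    . . . . . .
    . . . . . .
T1:
  2·area = 32
  edge (10, 14)→(9, 18): d=(-1,4) right/bottom  bias=-1
  edge (9, 18)→(2, 14): d=(-7,-4) top-left  bias=+0
  edge (2, 14)→(10, 14): d=(8,0) top-left  bias=+0
    (2,7)@(5, 15): e=[19,5,8] → X
    (3,7)@(7, 15): e=[11,13,8] → X
    (4,7)@(9, 15): e=[3,21,8] → X
    (5,7)@(11, 15): e=[-5,29,8] → .
    (2,8)@(5, 17): e=[17,-9,24] → .
    (3,8)@(7, 17): e=[9,-1,24] → .
    (4,8)@(9, 17): e=[1,7,24] → X
    (5,8)@(11, 17): e=[-7,15,24] → .
    (4,9)@(9, 19): e=[-1,-7,40] → .
  covered (4 px):
    . . . . . .
    . . . . . .
    . . . . . .
    . . . . . .
    . . . . . .
    . . . . . .
    . . . . . .
    . . X X X .
    . . . . X .
    . . . . . .
    . . . . . .
T2:
  2·area = 62
  edge (8, 16)→(6, 1): d=(-2,-15) top-left  bias=+0
  edge (6, 1)→(10, 0): d=(4,-1) top-left  bias=+0
  edge (10, 0)→(8, 16): d=(-2,16) right/bottom  bias=-1
    (3,0)@(7, 1): e=[15,1,46] → X
    (4,0)@(9, 1): e=[45,3,14] → X
    (5,0)@(11, 1): e=[75,5,-18] → .
    (3,1)@(7, 3): e=[11,9,42] → X
    (5,1)@(11, 3): e=[71,13,-22] → .
    (3,2)@(7, 5): e=[7,17,38] → X
    (5,2)@(11, 5): e=[67,21,-26] → .
    (3,3)@(7, 7): e=[3,25,34] → X
    (5,3)@(11, 7): e=[63,29,-30] → .
    (3,4)@(7, 9): e=[-1,33,30] → .
    (4,4)@(9, 9): e=[29,35,-2] → .
  covered (8 px):
    . . . X X .
    . . . X X .
    . . . X X .
    . . . X X .
    . . . . . .
    . . . . . .
    . . . . . .
    . . . . . .
    . . . . . .
    . . . . . .
    . . . . . .
T3:
  2·area = 102  (B↔C swapped to make it positive)
  edge (6, 16)→(0, 10): d=(-6,-6) top-left  bias=+0
  edge (0, 10)→(10, 3): d=(10,-7) top-left  bias=+0
  edge (10, 3)→(6, 16): d=(-4,13) right/bottom  bias=-1
    (4,2)@(9, 5): e=[84,13,5] → X
    (5,2)@(11, 5): e=[96,27,-21] → .
    (2,3)@(5, 7): e=[48,5,49] → X
    (3,3)@(7, 7): e=[60,19,23] → X
    (4,3)@(9, 7): e=[72,33,-3] → .
    (1,4)@(3, 9): e=[24,11,67] → X
    (4,4)@(9, 9): e=[60,53,-11] → .
    (0,5)@(1, 11): e=[0,17,85] → X  [on edge]
    (4,5)@(9, 11): e=[48,73,-19] → .
    (0,6)@(1, 13): e=[-12,37,77] → .
    (1,6)@(3, 13): e=[0,51,51] → X  [on edge]
    (3,6)@(7, 13): e=[24,79,-1] → .
    (2,7)@(5, 15): e=[0,85,17] → X  [on edge]
    (3,8)@(7, 17): e=[0,119,-17] → .  [on edge]
    (4,9)@(9, 19): e=[0,153,-51] → .  [on edge]
    (5,10)@(11, 21): e=[0,187,-85] → .  [on edge]
  covered (13 px):
    . . . . . .
    . . . . . .
    . . . . X .
    . . X X . .
    . X X X . .
    X X X X . .
    . X X . . .
    . . X . . .
    . . . . . .
    . . . . . .
    . . . . . .

Final: [[2,7],[3,7],[4,7],[4,8]]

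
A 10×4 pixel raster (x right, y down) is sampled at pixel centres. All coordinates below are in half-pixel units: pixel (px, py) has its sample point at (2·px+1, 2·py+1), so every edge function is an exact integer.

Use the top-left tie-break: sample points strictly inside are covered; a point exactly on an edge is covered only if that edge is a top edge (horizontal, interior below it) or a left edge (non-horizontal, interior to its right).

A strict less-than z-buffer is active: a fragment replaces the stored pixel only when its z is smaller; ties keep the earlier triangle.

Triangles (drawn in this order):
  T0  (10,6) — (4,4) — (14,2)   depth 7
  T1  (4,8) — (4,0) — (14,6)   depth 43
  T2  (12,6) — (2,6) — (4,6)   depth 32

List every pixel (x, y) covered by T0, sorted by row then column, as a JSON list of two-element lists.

T0:
  2·area = 32
  edge (10, 6)→(4, 4): d=(-6,-2) top-left  bias=+0
  edge (4, 4)→(14, 2): d=(10,-2) top-left  bias=+0
  edge (14, 2)→(10, 6): d=(-4,4) right/bottom  bias=-1
    (7,0)@(15, 1): e=[40,-8,0] → ·  [on edge]
    (9,0)@(19, 1): e=[48,0,-16] → ·  [on edge]
    (0,1)@(1, 3): e=[0,-16,48] → ·  [on edge]
    (4,1)@(9, 3): e=[16,0,16] → █  [on edge]
    (5,1)@(11, 3): e=[20,4,8] → █
    (6,1)@(13, 3): e=[24,8,0] → ·  [on edge]
    (3,2)@(7, 5): e=[0,16,16] → █  [on edge]
    (5,2)@(11, 5): e=[8,24,0] → ·  [on edge]
    (3,3)@(7, 7): e=[-12,36,8] → ·
    (4,3)@(9, 7): e=[-8,40,0] → ·  [on edge]
    (6,3)@(13, 7): e=[0,48,-16] → ·  [on edge]
  covered (4 px):
    · · · · · · · · · ·
    · · · · █ █ · · · ·
    · · · █ █ · · · · ·
    · · · · · · · · · ·
T1:
  2·area = 80
  edge (4, 8)→(4, 0): d=(0,-8) top-left  bias=+0
  edge (4, 0)→(14, 6): d=(10,6) right/bottom  bias=-1
  edge (14, 6)→(4, 8): d=(-10,2) right/bottom  bias=-1
    (2,0)@(5, 1): e=[8,4,68] → █
    (3,0)@(7, 1): e=[24,-8,64] → ·
    (2,1)@(5, 3): e=[8,24,48] → █
    (3,1)@(7, 3): e=[24,12,44] → █
    (4,1)@(9, 3): e=[40,0,40] → ·  [on edge]
    (2,2)@(5, 5): e=[8,44,28] → █
    (4,2)@(9, 5): e=[40,20,20] → █
    (5,2)@(11, 5): e=[56,8,16] → █
    (6,2)@(13, 5): e=[72,-4,12] → ·
    (9,2)@(19, 5): e=[120,-40,0] → ·  [on edge]
    (2,3)@(5, 7): e=[8,64,8] → █
    (4,3)@(9, 7): e=[40,40,0] → ·  [on edge]
  covered (9 px):
    · · █ · · · · · · ·
    · · █ █ · · · · · ·
    · · █ █ █ █ · · · ·
    · · █ █ · · · · · ·
T2:
  degenerate (2·area = 0) — covers nothing

Final: [[4,1],[5,1],[3,2],[4,2]]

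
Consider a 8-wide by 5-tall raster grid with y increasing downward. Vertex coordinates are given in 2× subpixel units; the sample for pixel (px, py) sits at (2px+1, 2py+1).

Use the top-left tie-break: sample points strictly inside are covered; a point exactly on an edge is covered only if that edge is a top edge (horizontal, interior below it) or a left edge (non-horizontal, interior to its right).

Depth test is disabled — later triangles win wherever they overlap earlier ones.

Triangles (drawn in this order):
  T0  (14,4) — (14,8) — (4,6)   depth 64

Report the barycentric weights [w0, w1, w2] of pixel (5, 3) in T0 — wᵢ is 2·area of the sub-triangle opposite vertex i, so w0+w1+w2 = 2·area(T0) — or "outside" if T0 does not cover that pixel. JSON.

T0:
  2·area = 40
  edge (14, 4)→(14, 8): d=(0,4) right/bottom  bias=-1
  edge (14, 8)→(4, 6): d=(-10,-2) top-left  bias=+0
  edge (4, 6)→(14, 4): d=(10,-2) top-left  bias=+0
    (4,2)@(9, 5): e=[20,20,0] → █  [on edge]
    (5,2)@(11, 5): e=[12,24,4] → █
    (6,2)@(13, 5): e=[4,28,8] → █
    (7,2)@(15, 5): e=[-4,32,12] → ·
    (4,3)@(9, 7): e=[20,0,20] → █  [on edge]
    (7,3)@(15, 7): e=[-4,12,32] → ·
    (4,4)@(9, 9): e=[20,-20,40] → ·
    (5,4)@(11, 9): e=[12,-16,44] → ·
    (6,4)@(13, 9): e=[4,-12,48] → ·
  covered (6 px):
    · · · · · · · ·
    · · · · · · · ·
    · · · · █ █ █ ·
    · · · · █ █ █ ·
    · · · · · · · ·

Final: [4,24,12]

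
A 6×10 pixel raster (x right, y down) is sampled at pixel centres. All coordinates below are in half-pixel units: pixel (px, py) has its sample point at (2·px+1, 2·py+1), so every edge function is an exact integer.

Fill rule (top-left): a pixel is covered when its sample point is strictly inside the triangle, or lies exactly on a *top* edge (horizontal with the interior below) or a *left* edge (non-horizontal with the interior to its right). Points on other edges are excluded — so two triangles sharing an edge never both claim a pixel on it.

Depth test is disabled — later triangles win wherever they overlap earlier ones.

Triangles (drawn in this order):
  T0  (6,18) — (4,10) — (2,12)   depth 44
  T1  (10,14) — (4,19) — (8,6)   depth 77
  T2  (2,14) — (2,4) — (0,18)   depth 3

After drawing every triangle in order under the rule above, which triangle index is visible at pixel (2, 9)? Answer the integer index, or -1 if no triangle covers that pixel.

T0:
  2·area = 20  (B↔C swapped to make it positive)
  edge (6, 18)→(2, 12): d=(-4,-6) top-left  bias=+0
  edge (2, 12)→(4, 10): d=(2,-2) top-left  bias=+0
  edge (4, 10)→(6, 18): d=(2,8) right/bottom  bias=-1
    (5,1)@(11, 3): e=[90,0,-70] → .  [on edge]
    (4,2)@(9, 5): e=[70,0,-50] → .  [on edge]
    (3,3)@(7, 7): e=[50,0,-30] → .  [on edge]
    (2,4)@(5, 9): e=[30,0,-10] → .  [on edge]
    (1,5)@(3, 11): e=[10,0,10] → X  [on edge]
    (2,5)@(5, 11): e=[22,4,-6] → .
    (0,6)@(1, 13): e=[-10,0,30] → .  [on edge]
    (1,6)@(3, 13): e=[2,4,14] → X
    (2,6)@(5, 13): e=[14,8,-2] → .
    (1,7)@(3, 15): e=[-6,8,18] → .
    (2,7)@(5, 15): e=[6,12,2] → X
    (3,7)@(7, 15): e=[18,16,-14] → .
  covered (3 px):
    . . . . . .
    . . . . . .
    . . . . . .
    . . . . . .
    . . . . . .
    . X . . . .
    . X . . . .
    . . X . . .
    . . . . . .
    . . . . . .
T1:
  2·area = 58
  edge (10, 14)→(4, 19): d=(-6,5) right/bottom  bias=-1
  edge (4, 19)→(8, 6): d=(4,-13) top-left  bias=+0
  edge (8, 6)→(10, 14): d=(2,8) right/bottom  bias=-1
    (3,5)@(7, 11): e=[33,7,18] → X
    (4,5)@(9, 11): e=[23,33,2] → X
    (5,5)@(11, 11): e=[13,59,-14] → .
    (3,6)@(7, 13): e=[21,15,22] → X
    (5,6)@(11, 13): e=[1,67,-10] → .
    (3,7)@(7, 15): e=[9,23,26] → X
    (4,7)@(9, 15): e=[-1,49,10] → .
    (2,8)@(5, 17): e=[7,5,46] → X
    (3,8)@(7, 17): e=[-3,31,30] → .
    (2,9)@(5, 19): e=[-5,13,50] → .
  covered (6 px):
    . . . . . .
    . . . . . .
    . . . . . .
    . . . . . .
    . . . . . .
    . . . X X .
    . . . X X .
    . . . X . .
    . . X . . .
    . . . . . .
T2:
  2·area = 20  (B↔C swapped to make it positive)
  edge (2, 14)→(0, 18): d=(-2,4) right/bottom  bias=-1
  edge (0, 18)→(2, 4): d=(2,-14) top-left  bias=+0
  edge (2, 4)→(2, 14): d=(0,10) right/bottom  bias=-1
    (0,5)@(1, 11): e=[10,0,10] → X  [on edge]
    (1,5)@(3, 11): e=[2,28,-10] → .
    (0,6)@(1, 13): e=[6,4,10] → X
    (1,6)@(3, 13): e=[-2,32,-10] → .
    (0,7)@(1, 15): e=[2,8,10] → X
    (1,7)@(3, 15): e=[-6,36,-10] → .
    (0,8)@(1, 17): e=[-2,12,10] → .
  covered (3 px):
    . . . . . .
    . . . . . .
    . . . . . .
    . . . . . .
    . . . . . .
    X . . . . .
    X . . . . .
    X . . . . .
    . . . . . .
    . . . . . .

Z-buffer (winner per pixel, '.' = empty):
  . . . . . .
  . . . . . .
  . . . . . .
  . . . . . .
  . . . . . .
  2 0 . 1 1 .
  2 0 . 1 1 .
  2 . 0 1 . .
  . . 1 . . .
  . . . . . .

Result: -1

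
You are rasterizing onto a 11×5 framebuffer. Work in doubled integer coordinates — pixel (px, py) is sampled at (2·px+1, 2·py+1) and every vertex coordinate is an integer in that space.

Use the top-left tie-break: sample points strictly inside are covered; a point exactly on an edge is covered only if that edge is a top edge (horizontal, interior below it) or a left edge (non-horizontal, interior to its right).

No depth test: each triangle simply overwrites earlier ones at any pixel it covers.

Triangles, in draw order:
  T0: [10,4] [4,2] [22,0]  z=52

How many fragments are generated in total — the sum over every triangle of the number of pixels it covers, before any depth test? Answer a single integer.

T0:
  2·area = 48
  edge (10, 4)→(4, 2): d=(-6,-2) top-left  bias=+0
  edge (4, 2)→(22, 0): d=(18,-2) top-left  bias=+0
  edge (22, 0)→(10, 4): d=(-12,4) right/bottom  bias=-1
    (0,0)@(1, 1): e=[0,-24,72] → ·  [on edge]
    (6,0)@(13, 1): e=[24,0,24] → █  [on edge]
    (7,0)@(15, 1): e=[28,4,16] → █
    (8,0)@(17, 1): e=[32,8,8] → █
    (9,0)@(19, 1): e=[36,12,0] → ·  [on edge]
    (3,1)@(7, 3): e=[0,24,24] → █  [on edge]
    (4,1)@(9, 3): e=[4,28,16] → █
    (5,1)@(11, 3): e=[8,32,8] → █
    (6,1)@(13, 3): e=[12,36,0] → ·  [on edge]
    (7,1)@(15, 3): e=[16,40,-8] → ·
    (8,1)@(17, 3): e=[20,44,-16] → ·
    (3,2)@(7, 5): e=[-12,60,0] → ·  [on edge]
    (6,2)@(13, 5): e=[0,72,-24] → ·  [on edge]
    (0,3)@(1, 7): e=[-36,84,0] → ·  [on edge]
    (9,3)@(19, 7): e=[0,120,-72] → ·  [on edge]
  covered (6 px):
    · · · · · · █ █ █ · ·
    · · · █ █ █ · · · · ·
    · · · · · · · · · · ·
    · · · · · · · · · · ·
    · · · · · · · · · · ·

Final: 6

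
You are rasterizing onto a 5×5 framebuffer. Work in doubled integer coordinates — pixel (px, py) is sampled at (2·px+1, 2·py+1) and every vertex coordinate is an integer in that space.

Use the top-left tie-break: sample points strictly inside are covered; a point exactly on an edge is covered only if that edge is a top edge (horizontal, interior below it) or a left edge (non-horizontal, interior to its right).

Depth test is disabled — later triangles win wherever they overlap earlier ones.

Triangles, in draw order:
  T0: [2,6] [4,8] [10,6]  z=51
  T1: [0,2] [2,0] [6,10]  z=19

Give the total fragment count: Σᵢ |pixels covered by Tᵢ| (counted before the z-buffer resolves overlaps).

T0:
  2·area = 16  (B↔C swapped to make it positive)
  edge (2, 6)→(10, 6): d=(8,0) top-left  bias=+0
  edge (10, 6)→(4, 8): d=(-6,2) right/bottom  bias=-1
  edge (4, 8)→(2, 6): d=(-2,-2) top-left  bias=+0
    (0,2)@(1, 5): e=[-8,24,0] → .  [on edge]
    (1,3)@(3, 7): e=[8,8,0] → X  [on edge]
    (2,3)@(5, 7): e=[8,4,4] → X
    (3,3)@(7, 7): e=[8,0,8] → .  [on edge]
    (0,4)@(1, 9): e=[24,0,-8] → .  [on edge]
    (1,4)@(3, 9): e=[24,-4,-4] → .
    (2,4)@(5, 9): e=[24,-8,0] → .  [on edge]
  covered (2 px):
    . . . . .
    . . . . .
    . . . . .
    . X X . .
    . . . . .
T1:
  2·area = 28
  edge (0, 2)→(2, 0): d=(2,-2) top-left  bias=+0
  edge (2, 0)→(6, 10): d=(4,10) right/bottom  bias=-1
  edge (6, 10)→(0, 2): d=(-6,-8) top-left  bias=+0
    (0,0)@(1, 1): e=[0,14,14] → X  [on edge]
    (1,0)@(3, 1): e=[4,-6,30] → .
    (0,1)@(1, 3): e=[4,22,2] → X
    (1,1)@(3, 3): e=[8,2,18] → X
    (2,1)@(5, 3): e=[12,-18,34] → .
    (0,2)@(1, 5): e=[8,30,-10] → .
    (1,2)@(3, 5): e=[12,10,6] → X
    (2,2)@(5, 5): e=[16,-10,22] → .
    (1,3)@(3, 7): e=[16,18,-6] → .
  covered (4 px):
    X . . . .
    X X . . .
    . X . . .
    . . . . .
    . . . . .

Answer: 6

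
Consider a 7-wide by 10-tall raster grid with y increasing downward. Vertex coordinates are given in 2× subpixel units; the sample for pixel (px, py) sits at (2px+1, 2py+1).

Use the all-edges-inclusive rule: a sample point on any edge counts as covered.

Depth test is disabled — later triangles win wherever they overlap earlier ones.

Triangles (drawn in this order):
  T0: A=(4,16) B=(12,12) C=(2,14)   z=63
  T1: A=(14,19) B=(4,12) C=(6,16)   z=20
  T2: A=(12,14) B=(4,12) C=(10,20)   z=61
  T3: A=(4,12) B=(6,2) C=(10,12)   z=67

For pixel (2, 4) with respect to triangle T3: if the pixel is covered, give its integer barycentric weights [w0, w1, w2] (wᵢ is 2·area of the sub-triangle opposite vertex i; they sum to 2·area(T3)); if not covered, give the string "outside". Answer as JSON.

T0:
  2·area = 24  (B↔C swapped to make it positive)
  edge (4, 16)→(2, 14): d=(-2,-2) inclusive
  edge (2, 14)→(12, 12): d=(10,-2) inclusive
  edge (12, 12)→(4, 16): d=(-8,4) inclusive
    (0,6)@(1, 13): e=[0,-12,36] → .  [on edge]
    (3,6)@(7, 13): e=[12,0,12] → X  [on edge]
    (4,6)@(9, 13): e=[16,4,4] → X
    (5,6)@(11, 13): e=[20,8,-4] → .
    (1,7)@(3, 15): e=[0,12,12] → X  [on edge]
    (2,7)@(5, 15): e=[4,16,4] → X
    (3,7)@(7, 15): e=[8,20,-4] → .
    (4,7)@(9, 15): e=[12,24,-12] → .
    (1,8)@(3, 17): e=[-4,32,-4] → .
    (2,8)@(5, 17): e=[0,36,-12] → .  [on edge]
    (3,9)@(7, 19): e=[0,60,-36] → .  [on edge]
  covered (4 px):
    . . . . . . .
    . . . . . . .
    . . . . . . .
    . . . . . . .
    . . . . . . .
    . . . . . . .
    . . . X X . .
    . X X . . . .
    . . . . . . .
    . . . . . . .
T1:
  2·area = 26  (B↔C swapped to make it positive)
  edge (14, 19)→(6, 16): d=(-8,-3) inclusive
  edge (6, 16)→(4, 12): d=(-2,-4) inclusive
  edge (4, 12)→(14, 19): d=(10,7) inclusive
    (2,6)@(5, 13): e=[21,2,3] → X
    (3,6)@(7, 13): e=[27,10,-11] → .
    (2,7)@(5, 15): e=[5,-2,23] → .
    (3,7)@(7, 15): e=[11,6,9] → X
    (4,7)@(9, 15): e=[17,14,-5] → .
    (3,8)@(7, 17): e=[-5,2,29] → .
    (4,8)@(9, 17): e=[1,10,15] → X
    (5,8)@(11, 17): e=[7,18,1] → X
    (6,8)@(13, 17): e=[13,26,-13] → .
    (4,9)@(9, 19): e=[-15,6,35] → .
    (5,9)@(11, 19): e=[-9,14,21] → .
  covered (4 px):
    . . . . . . .
    . . . . . . .
    . . . . . . .
    . . . . . . .
    . . . . . . .
    . . . . . . .
    . . X . . . .
    . . . X . . .
    . . . . X X .
    . . . . . . .
T2:
  2·area = 52  (B↔C swapped to make it positive)
  edge (12, 14)→(10, 20): d=(-2,6) inclusive
  edge (10, 20)→(4, 12): d=(-6,-8) inclusive
  edge (4, 12)→(12, 14): d=(8,2) inclusive
    (6,5)@(13, 11): e=[0,78,-26] → .  [on edge]
    (2,6)@(5, 13): e=[44,2,6] → X
    (3,6)@(7, 13): e=[32,18,2] → X
    (4,6)@(9, 13): e=[20,34,-2] → .
    (2,7)@(5, 15): e=[40,-10,22] → .
    (3,7)@(7, 15): e=[28,6,18] → X
    (4,7)@(9, 15): e=[16,22,14] → X
    (5,7)@(11, 15): e=[4,38,10] → X
    (6,7)@(13, 15): e=[-8,54,6] → .
    (3,8)@(7, 17): e=[24,-6,34] → .
    (4,8)@(9, 17): e=[12,10,30] → X
    (5,8)@(11, 17): e=[0,26,26] → X  [on edge]
  covered (7 px):
    . . . . . . .
    . . . . . . .
    . . . . . . .
    . . . . . . .
    . . . . . . .
    . . . . . . .
    . . X X . . .
    . . . X X X .
    . . . . X X .
    . . . . . . .
T3:
  2·area = 60
  edge (4, 12)→(6, 2): d=(2,-10) inclusive
  edge (6, 2)→(10, 12): d=(4,10) inclusive
  edge (10, 12)→(4, 12): d=(-6,0) inclusive
    (3,2)@(7, 5): e=[16,2,42] → X
    (4,2)@(9, 5): e=[36,-18,42] → .
    (2,3)@(5, 7): e=[0,30,30] → X  [on edge]
    (4,3)@(9, 7): e=[40,-10,30] → .
    (2,4)@(5, 9): e=[4,38,18] → X
    (4,4)@(9, 9): e=[44,-2,18] → .
    (2,5)@(5, 11): e=[8,46,6] → X
    (4,5)@(9, 11): e=[48,6,6] → X
    (5,5)@(11, 11): e=[68,-14,6] → .
    (2,6)@(5, 13): e=[12,54,-6] → .
    (3,6)@(7, 13): e=[32,34,-6] → .
    (4,6)@(9, 13): e=[52,14,-6] → .
    (1,8)@(3, 17): e=[0,90,-30] → .  [on edge]
  covered (8 px):
    . . . . . . .
    . . . . . . .
    . . . X . . .
    . . X X . . .
    . . X X . . .
    . . X X X . .
    . . . . . . .
    . . . . . . .
    . . . . . . .
    . . . . . . .

Result: [38,18,4]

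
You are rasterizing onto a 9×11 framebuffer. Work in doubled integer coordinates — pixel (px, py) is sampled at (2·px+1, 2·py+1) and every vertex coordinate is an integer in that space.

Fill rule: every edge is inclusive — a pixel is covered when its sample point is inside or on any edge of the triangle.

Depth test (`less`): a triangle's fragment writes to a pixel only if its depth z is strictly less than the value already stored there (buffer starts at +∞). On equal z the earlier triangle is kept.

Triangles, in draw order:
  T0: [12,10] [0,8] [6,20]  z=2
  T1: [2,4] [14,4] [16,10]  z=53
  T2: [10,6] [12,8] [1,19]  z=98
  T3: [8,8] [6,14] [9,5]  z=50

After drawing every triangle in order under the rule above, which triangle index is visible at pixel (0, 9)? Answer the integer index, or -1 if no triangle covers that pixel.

T0:
  2·area = 132  (B↔C swapped to make it positive)
  edge (12, 10)→(6, 20): d=(-6,10) inclusive
  edge (6, 20)→(0, 8): d=(-6,-12) inclusive
  edge (0, 8)→(12, 10): d=(12,2) inclusive
    (7,2)@(15, 5): e=[0,198,-66] → .  [on edge]
    (0,4)@(1, 9): e=[116,6,10] → X
    (1,4)@(3, 9): e=[96,30,6] → X
    (2,4)@(5, 9): e=[76,54,2] → X
    (3,4)@(7, 9): e=[56,78,-2] → .
    (0,5)@(1, 11): e=[104,-6,34] → .
    (1,5)@(3, 11): e=[84,18,30] → X
    (3,5)@(7, 11): e=[44,66,22] → X
    (4,5)@(9, 11): e=[24,90,18] → X
    (5,5)@(11, 11): e=[4,114,14] → X
    (6,5)@(13, 11): e=[-16,138,10] → .
    (1,6)@(3, 13): e=[72,6,54] → X
    (4,7)@(9, 15): e=[0,66,66] → X  [on edge]
  covered (17 px):
    . . . . . . . . .
    . . . . . . . . .
    . . . . . . . . .
    . . . . . . . . .
    X X X . . . . . .
    . X X X X X . . .
    . X X X X . . . .
    . . X X X . . . .
    . . X X . . . . .
    . . . . . . . . .
    . . . . . . . . .
T1:
  2·area = 72
  edge (2, 4)→(14, 4): d=(12,0) inclusive
  edge (14, 4)→(16, 10): d=(2,6) inclusive
  edge (16, 10)→(2, 4): d=(-14,-6) inclusive
    (6,0)@(13, 1): e=[-36,0,108] → .  [on edge]
    (2,2)@(5, 5): e=[12,56,4] → X
    (3,2)@(7, 5): e=[12,44,16] → X
    (4,2)@(9, 5): e=[12,32,28] → X
    (5,2)@(11, 5): e=[12,20,40] → X
    (6,2)@(13, 5): e=[12,8,52] → X
    (7,2)@(15, 5): e=[12,-4,64] → .
    (2,3)@(5, 7): e=[36,60,-24] → .
    (3,3)@(7, 7): e=[36,48,-12] → .
    (4,3)@(9, 7): e=[36,36,0] → X  [on edge]
    (7,3)@(15, 7): e=[36,0,36] → X  [on edge]
    (8,3)@(17, 7): e=[36,-12,48] → .
    (8,6)@(17, 13): e=[108,0,-36] → .  [on edge]
  covered (10 px):
    . . . . . . . . .
    . . . . . . . . .
    . . X X X X X . .
    . . . . X X X X .
    . . . . . . . X .
    . . . . . . . . .
    . . . . . . . . .
    . . . . . . . . .
    . . . . . . . . .
    . . . . . . . . .
    . . . . . . . . .
T2:
  2·area = 44
  edge (10, 6)→(12, 8): d=(2,2) inclusive
  edge (12, 8)→(1, 19): d=(-11,11) inclusive
  edge (1, 19)→(10, 6): d=(9,-13) inclusive
    (2,0)@(5, 1): e=[0,154,-110] → .  [on edge]
    (3,1)@(7, 3): e=[0,110,-66] → .  [on edge]
    (8,1)@(17, 3): e=[-20,0,64] → .  [on edge]
    (4,2)@(9, 5): e=[0,66,-22] → .  [on edge]
    (7,2)@(15, 5): e=[-12,0,56] → .  [on edge]
    (5,3)@(11, 7): e=[0,22,22] → X  [on edge]
    (6,3)@(13, 7): e=[-4,0,48] → .  [on edge]
    (4,4)@(9, 9): e=[8,22,14] → X
    (5,4)@(11, 9): e=[4,0,40] → X  [on edge]
    (6,4)@(13, 9): e=[0,-22,66] → .  [on edge]
    (3,5)@(7, 11): e=[16,22,6] → X
    (4,5)@(9, 11): e=[12,0,32] → X  [on edge]
    (7,5)@(15, 11): e=[0,-66,110] → .  [on edge]
    (3,6)@(7, 13): e=[20,0,24] → X  [on edge]
    (8,6)@(17, 13): e=[0,-110,154] → .  [on edge]
    (2,7)@(5, 15): e=[28,0,16] → X  [on edge]
    (1,8)@(3, 17): e=[36,0,8] → X  [on edge]
    (0,9)@(1, 19): e=[44,0,0] → X  [on edge]
  covered (9 px):
    . . . . . . . . .
    . . . . . . . . .
    . . . . . . . . .
    . . . . . X . . .
    . . . . X X . . .
    . . . X X . . . .
    . . . X . . . . .
    . . X . . . . . .
    . X . . . . . . .
    X . . . . . . . .
    . . . . . . . . .
T3:
  degenerate (2·area = 0) — covers nothing

Z-buffer (winner per pixel, '.' = empty):
  . . . . . . . . .
  . . . . . . . . .
  . . 1 1 1 1 1 . .
  . . . . 1 1 1 1 .
  0 0 0 . 2 2 . 1 .
  . 0 0 0 0 0 . . .
  . 0 0 0 0 . . . .
  . . 0 0 0 . . . .
  . 2 0 0 . . . . .
  2 . . . . . . . .
  . . . . . . . . .

Answer: 2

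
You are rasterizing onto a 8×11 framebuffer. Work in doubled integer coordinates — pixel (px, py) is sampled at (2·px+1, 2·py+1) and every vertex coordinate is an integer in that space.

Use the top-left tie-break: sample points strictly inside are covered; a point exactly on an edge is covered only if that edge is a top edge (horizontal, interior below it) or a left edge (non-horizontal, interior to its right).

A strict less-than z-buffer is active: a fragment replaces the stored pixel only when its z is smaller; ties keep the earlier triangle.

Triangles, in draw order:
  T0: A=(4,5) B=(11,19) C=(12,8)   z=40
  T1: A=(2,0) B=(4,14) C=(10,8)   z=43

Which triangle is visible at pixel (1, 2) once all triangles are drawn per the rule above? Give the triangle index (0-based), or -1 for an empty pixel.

T0:
  2·area = 91  (B↔C swapped to make it positive)
  edge (4, 5)→(12, 8): d=(8,3) right/bottom  bias=-1
  edge (12, 8)→(11, 19): d=(-1,11) right/bottom  bias=-1
  edge (11, 19)→(4, 5): d=(-7,-14) top-left  bias=+0
    (1,1)@(3, 3): e=[-13,104,0] → ·  [on edge]
    (2,3)@(5, 7): e=[13,78,0] → █  [on edge]
    (3,3)@(7, 7): e=[7,56,28] → █
    (4,3)@(9, 7): e=[1,34,56] → █
    (5,3)@(11, 7): e=[-5,12,84] → ·
    (2,4)@(5, 9): e=[29,76,-14] → ·
    (3,4)@(7, 9): e=[23,54,14] → █
    (5,4)@(11, 9): e=[11,10,70] → █
    (6,4)@(13, 9): e=[5,-12,98] → ·
    (3,5)@(7, 11): e=[39,52,0] → █  [on edge]
    (6,5)@(13, 11): e=[21,-14,84] → ·
    (3,6)@(7, 13): e=[55,50,-14] → ·
    (4,7)@(9, 15): e=[65,26,0] → █  [on edge]
    (5,9)@(11, 19): e=[91,0,0] → ·  [on edge]
  covered (14 px):
    · · · · · · · ·
    · · · · · · · ·
    · · · · · · · ·
    · · █ █ █ · · ·
    · · · █ █ █ · ·
    · · · █ █ █ · ·
    · · · · █ █ · ·
    · · · · █ █ · ·
    · · · · · █ · ·
    · · · · · · · ·
    · · · · · · · ·
T1:
  2·area = 96  (B↔C swapped to make it positive)
  edge (2, 0)→(10, 8): d=(8,8) right/bottom  bias=-1
  edge (10, 8)→(4, 14): d=(-6,6) right/bottom  bias=-1
  edge (4, 14)→(2, 0): d=(-2,-14) top-left  bias=+0
    (1,0)@(3, 1): e=[0,84,12] → ·  [on edge]
    (1,1)@(3, 3): e=[16,72,8] → █
    (2,1)@(5, 3): e=[0,60,36] → ·  [on edge]
    (7,1)@(15, 3): e=[-80,0,176] → ·  [on edge]
    (1,2)@(3, 5): e=[32,60,4] → █
    (2,2)@(5, 5): e=[16,48,32] → █
    (3,2)@(7, 5): e=[0,36,60] → ·  [on edge]
    (6,2)@(13, 5): e=[-48,0,144] → ·  [on edge]
    (1,3)@(3, 7): e=[48,48,0] → █  [on edge]
    (3,3)@(7, 7): e=[16,24,56] → █
    (4,3)@(9, 7): e=[0,12,84] → ·  [on edge]
    (5,3)@(11, 7): e=[-16,0,112] → ·  [on edge]
    (4,4)@(9, 9): e=[16,0,80] → ·  [on edge]
    (5,4)@(11, 9): e=[0,-12,108] → ·  [on edge]
    (3,5)@(7, 11): e=[48,0,48] → ·  [on edge]
    (6,5)@(13, 11): e=[0,-36,132] → ·  [on edge]
    (2,6)@(5, 13): e=[80,0,16] → ·  [on edge]
    (7,6)@(15, 13): e=[0,-60,156] → ·  [on edge]
    (1,7)@(3, 15): e=[112,0,-16] → ·  [on edge]
    (0,8)@(1, 17): e=[144,0,-48] → ·  [on edge]
    (2,10)@(5, 21): e=[144,-48,0] → ·  [on edge]
  covered (9 px):
    · · · · · · · ·
    · █ · · · · · ·
    · █ █ · · · · ·
    · █ █ █ · · · ·
    · · █ █ · · · ·
    · · █ · · · · ·
    · · · · · · · ·
    · · · · · · · ·
    · · · · · · · ·
    · · · · · · · ·
    · · · · · · · ·

Z-buffer (winner per pixel, '.' = empty):
  . . . . . . . .
  . 1 . . . . . .
  . 1 1 . . . . .
  . 1 0 0 0 . . .
  . . 1 0 0 0 . .
  . . 1 0 0 0 . .
  . . . . 0 0 . .
  . . . . 0 0 . .
  . . . . . 0 . .
  . . . . . . . .
  . . . . . . . .

Answer: 1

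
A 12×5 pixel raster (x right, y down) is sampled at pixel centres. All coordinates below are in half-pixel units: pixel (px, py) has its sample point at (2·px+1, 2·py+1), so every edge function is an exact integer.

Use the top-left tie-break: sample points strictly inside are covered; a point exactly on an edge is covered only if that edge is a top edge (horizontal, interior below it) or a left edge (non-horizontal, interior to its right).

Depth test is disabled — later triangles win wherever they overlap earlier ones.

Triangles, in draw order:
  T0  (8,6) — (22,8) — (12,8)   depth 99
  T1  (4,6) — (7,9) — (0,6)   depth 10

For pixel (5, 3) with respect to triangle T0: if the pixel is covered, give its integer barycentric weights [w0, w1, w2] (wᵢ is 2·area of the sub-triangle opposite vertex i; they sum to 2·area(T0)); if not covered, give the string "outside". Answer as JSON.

T0:
  2·area = 20
  edge (8, 6)→(22, 8): d=(14,2) right/bottom  bias=-1
  edge (22, 8)→(12, 8): d=(-10,0) right/bottom  bias=-1
  edge (12, 8)→(8, 6): d=(-4,-2) top-left  bias=+0
    (0,2)@(1, 5): e=[0,30,-10] → ·  [on edge]
    (5,3)@(11, 7): e=[8,10,2] → #
    (6,3)@(13, 7): e=[4,10,6] → #
    (7,3)@(15, 7): e=[0,10,10] → ·  [on edge]
    (5,4)@(11, 9): e=[36,-10,-6] → ·
    (6,4)@(13, 9): e=[32,-10,-2] → ·
  covered (2 px):
    · · · · · · · · · · · ·
    · · · · · · · · · · · ·
    · · · · · · · · · · · ·
    · · · · · # # · · · · ·
    · · · · · · · · · · · ·
T1:
  2·area = 12
  edge (4, 6)→(7, 9): d=(3,3) right/bottom  bias=-1
  edge (7, 9)→(0, 6): d=(-7,-3) top-left  bias=+0
  edge (0, 6)→(4, 6): d=(4,0) top-left  bias=+0
    (0,1)@(1, 3): e=[0,24,-12] → ·  [on edge]
    (1,2)@(3, 5): e=[0,16,-4] → ·  [on edge]
    (1,3)@(3, 7): e=[6,2,4] → #
    (2,3)@(5, 7): e=[0,8,4] → ·  [on edge]
    (1,4)@(3, 9): e=[12,-12,12] → ·
    (3,4)@(7, 9): e=[0,0,12] → ·  [on edge]
  covered (1 px):
    · · · · · · · · · · · ·
    · · · · · · · · · · · ·
    · · · · · · · · · · · ·
    · # · · · · · · · · · ·
    · · · · · · · · · · · ·

Final: [10,2,8]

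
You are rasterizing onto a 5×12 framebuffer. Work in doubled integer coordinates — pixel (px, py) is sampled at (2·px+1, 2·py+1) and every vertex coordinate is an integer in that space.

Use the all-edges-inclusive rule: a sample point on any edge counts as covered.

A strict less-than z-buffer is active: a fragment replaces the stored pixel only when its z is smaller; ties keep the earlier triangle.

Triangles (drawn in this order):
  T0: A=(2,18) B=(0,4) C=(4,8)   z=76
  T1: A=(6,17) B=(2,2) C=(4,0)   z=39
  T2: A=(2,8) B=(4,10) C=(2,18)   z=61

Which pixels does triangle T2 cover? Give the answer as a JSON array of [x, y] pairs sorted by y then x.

T0:
  2·area = 48
  edge (2, 18)→(0, 4): d=(-2,-14) inclusive
  edge (0, 4)→(4, 8): d=(4,4) inclusive
  edge (4, 8)→(2, 18): d=(-2,10) inclusive
    (2,1)@(5, 3): e=[72,-24,0] → .  [on edge]
    (0,2)@(1, 5): e=[12,0,36] → X  [on edge]
    (1,2)@(3, 5): e=[40,-8,16] → .
    (0,3)@(1, 7): e=[8,8,32] → X
    (1,3)@(3, 7): e=[36,0,12] → X  [on edge]
    (2,3)@(5, 7): e=[64,-8,-8] → .
    (0,4)@(1, 9): e=[4,16,28] → X
    (2,4)@(5, 9): e=[60,0,-12] → .  [on edge]
    (0,5)@(1, 11): e=[0,24,24] → X  [on edge]
    (2,5)@(5, 11): e=[56,8,-16] → .
    (3,5)@(7, 11): e=[84,0,-36] → .  [on edge]
    (0,6)@(1, 13): e=[-4,32,20] → .
    (1,6)@(3, 13): e=[24,24,0] → X  [on edge]
    (4,6)@(9, 13): e=[108,0,-60] → .  [on edge]
    (0,11)@(1, 23): e=[-24,72,0] → .  [on edge]
  covered (8 px):
    . . . . .
    . . . . .
    X . . . .
    X X . . .
    X X . . .
    X X . . .
    . X . . .
    . . . . .
    . . . . .
    . . . . .
    . . . . .
    . . . . .
T1:
  2·area = 38
  edge (6, 17)→(2, 2): d=(-4,-15) inclusive
  edge (2, 2)→(4, 0): d=(2,-2) inclusive
  edge (4, 0)→(6, 17): d=(2,17) inclusive
    (1,0)@(3, 1): e=[19,0,19] → X  [on edge]
    (2,0)@(5, 1): e=[49,4,-15] → .
    (0,1)@(1, 3): e=[-19,0,57] → .  [on edge]
    (1,1)@(3, 3): e=[11,4,23] → X
    (2,1)@(5, 3): e=[41,8,-11] → .
    (1,2)@(3, 5): e=[3,8,27] → X
    (2,2)@(5, 5): e=[33,12,-7] → .
    (1,3)@(3, 7): e=[-5,12,31] → .
    (2,4)@(5, 9): e=[17,20,1] → X
    (3,4)@(7, 9): e=[47,24,-33] → .
    (2,5)@(5, 11): e=[9,24,5] → X
    (3,5)@(7, 11): e=[39,28,-29] → .
  covered (6 px):
    . X . . .
    . X . . .
    . X . . .
    . . . . .
    . . X . .
    . . X . .
    . . X . .
    . . . . .
    . . . . .
    . . . . .
    . . . . .
    . . . . .
T2:
  2·area = 20
  edge (2, 8)→(4, 10): d=(2,2) inclusive
  edge (4, 10)→(2, 18): d=(-2,8) inclusive
  edge (2, 18)→(2, 8): d=(0,-10) inclusive
    (0,3)@(1, 7): e=[0,30,-10] → .  [on edge]
    (1,4)@(3, 9): e=[0,10,10] → X  [on edge]
    (2,4)@(5, 9): e=[-4,-6,30] → .
    (1,5)@(3, 11): e=[4,6,10] → X
    (2,5)@(5, 11): e=[0,-10,30] → .  [on edge]
    (1,6)@(3, 13): e=[8,2,10] → X
    (2,6)@(5, 13): e=[4,-14,30] → .
    (3,6)@(7, 13): e=[0,-30,50] → .  [on edge]
    (1,7)@(3, 15): e=[12,-2,10] → .
    (4,7)@(9, 15): e=[0,-50,70] → .  [on edge]
  covered (3 px):
    . . . . .
    . . . . .
    . . . . .
    . . . . .
    . X . . .
    . X . . .
    . X . . .
    . . . . .
    . . . . .
    . . . . .
    . . . . .
    . . . . .

Result: [[1,4],[1,5],[1,6]]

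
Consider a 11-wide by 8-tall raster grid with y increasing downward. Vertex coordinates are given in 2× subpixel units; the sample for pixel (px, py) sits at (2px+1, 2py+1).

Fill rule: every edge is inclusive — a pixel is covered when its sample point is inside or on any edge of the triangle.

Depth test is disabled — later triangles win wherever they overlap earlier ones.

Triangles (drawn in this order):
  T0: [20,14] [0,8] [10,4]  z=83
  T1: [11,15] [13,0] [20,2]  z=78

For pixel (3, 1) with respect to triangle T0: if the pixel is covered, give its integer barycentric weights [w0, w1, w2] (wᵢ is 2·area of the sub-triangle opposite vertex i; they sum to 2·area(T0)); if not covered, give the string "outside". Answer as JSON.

T0:
  2·area = 140
  edge (20, 14)→(0, 8): d=(-20,-6) inclusive
  edge (0, 8)→(10, 4): d=(10,-4) inclusive
  edge (10, 4)→(20, 14): d=(10,10) inclusive
    (3,0)@(7, 1): e=[182,-42,0] → .  [on edge]
    (4,1)@(9, 3): e=[154,-14,0] → .  [on edge]
    (4,2)@(9, 5): e=[114,6,20] → X
    (5,2)@(11, 5): e=[126,14,0] → X  [on edge]
    (6,2)@(13, 5): e=[138,22,-20] → .
    (1,3)@(3, 7): e=[38,2,100] → X
    (2,3)@(5, 7): e=[50,10,80] → X
    (3,3)@(7, 7): e=[62,18,60] → X
    (6,3)@(13, 7): e=[98,42,0] → X  [on edge]
    (7,3)@(15, 7): e=[110,50,-20] → .
    (1,4)@(3, 9): e=[-2,22,120] → .
    (2,4)@(5, 9): e=[10,30,100] → X
    (7,4)@(15, 9): e=[70,70,0] → X  [on edge]
    (8,5)@(17, 11): e=[42,98,0] → X  [on edge]
    (9,6)@(19, 13): e=[14,126,0] → X  [on edge]
    (10,7)@(21, 15): e=[-14,154,0] → .  [on edge]
  covered (20 px):
    . . . . . . . . . . .
    . . . . . . . . . . .
    . . . . X X . . . . .
    . X X X X X X . . . .
    . . X X X X X X . . .
    . . . . . X X X X . .
    . . . . . . . . X X .
    . . . . . . . . . . .
T1:
  2·area = 109
  edge (11, 15)→(13, 0): d=(2,-15) inclusive
  edge (13, 0)→(20, 2): d=(7,2) inclusive
  edge (20, 2)→(11, 15): d=(-9,13) inclusive
    (6,0)@(13, 1): e=[2,7,100] → X
    (7,0)@(15, 1): e=[32,3,74] → X
    (8,0)@(17, 1): e=[62,-1,48] → .
    (6,1)@(13, 3): e=[6,21,82] → X
    (8,1)@(17, 3): e=[66,13,30] → X
    (9,1)@(19, 3): e=[96,9,4] → X
    (10,1)@(21, 3): e=[126,5,-22] → .
    (6,2)@(13, 5): e=[10,35,64] → X
    (9,2)@(19, 5): e=[100,23,-14] → .
    (6,3)@(13, 7): e=[14,49,46] → X
    (8,3)@(17, 7): e=[74,41,-6] → .
    (6,4)@(13, 9): e=[18,63,28] → X
    (5,7)@(11, 15): e=[0,109,0] → X  [on edge]
  covered (15 px):
    . . . . . . X X . . .
    . . . . . . X X X X .
    . . . . . . X X X . .
    . . . . . . X X . . .
    . . . . . . X X . . .
    . . . . . . X . . . .
    . . . . . . . . . . .
    . . . . . X . . . . .

Answer: "outside"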